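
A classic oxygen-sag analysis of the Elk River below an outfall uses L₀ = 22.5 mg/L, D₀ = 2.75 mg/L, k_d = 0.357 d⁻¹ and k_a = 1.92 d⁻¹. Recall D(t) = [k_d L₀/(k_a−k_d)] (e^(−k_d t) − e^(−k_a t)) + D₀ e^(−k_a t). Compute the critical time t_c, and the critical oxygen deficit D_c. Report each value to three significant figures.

At the critical point dD/dt = 0, so k_d L₀ e^(−k_d t) = k_a D. Substituting D(t) from the Streeter–Phelps equation and solving for t gives
t_c = ln[(k_a/k_d)(1 − D₀(k_a−k_d)/(k_d L₀))] / (k_a−k_d).
Here k_a−k_d = 1.563 d⁻¹ and 1 − D₀(k_a−k_d)/(k_d L₀) = 1 − 2.75×1.563/(0.357×22.5) = 0.4649, so
t_c = ln(5.378 × 0.4649) / 1.563 = 0.9164 / 1.563 = 0.5863 d.
D_c = (k_d/k_a) L₀ e^(−k_d t_c) = (0.357/1.92) × 22.5 × e^(−0.357×0.5863) = 0.1859 × 22.5 × 0.8111 = 3.393 mg/L.

t_c ≈ 0.586 d; D_c ≈ 3.39 mg/L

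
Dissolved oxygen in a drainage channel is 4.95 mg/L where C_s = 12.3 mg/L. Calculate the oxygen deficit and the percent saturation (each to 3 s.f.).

D ≈ 7.35 mg/L; 40.2 % saturation

D = C_s − C = 12.3 − 4.95 = 7.35 mg/L.
% saturation = 4.95/12.3 × 100 = 40.2 %.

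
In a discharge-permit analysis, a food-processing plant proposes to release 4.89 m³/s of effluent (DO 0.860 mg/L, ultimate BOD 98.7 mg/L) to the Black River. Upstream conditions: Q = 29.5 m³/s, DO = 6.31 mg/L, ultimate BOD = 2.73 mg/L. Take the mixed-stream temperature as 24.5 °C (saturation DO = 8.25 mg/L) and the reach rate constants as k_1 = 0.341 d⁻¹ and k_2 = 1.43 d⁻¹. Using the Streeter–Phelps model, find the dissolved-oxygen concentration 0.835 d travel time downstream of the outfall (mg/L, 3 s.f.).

Mixed DO = (29.5×6.31 + 4.89×0.860)/(29.5+4.89) = 190.4/34.39 = 5.535 mg/L.
Mixed L₀ = (29.5×2.73 + 4.89×98.7)/(34.39) = 563.2/34.39 = 16.38 mg/L.
Initial deficit D₀ = C_s − DO₀ = 8.25 − 5.535 = 2.715 mg/L.
D(0.835) = [0.341×16.38/(1.43−0.341)](e^(−0.341×0.835) − e^(−1.43×0.835)) + 2.715 e^(−1.43×0.835)
= 5.128 × (0.7522 − 0.3030) + 2.715 × 0.3030 = 3.126 mg/L.
DO = 8.25 − 3.126 = 5.124 mg/L.

DO ≈ 5.12 mg/L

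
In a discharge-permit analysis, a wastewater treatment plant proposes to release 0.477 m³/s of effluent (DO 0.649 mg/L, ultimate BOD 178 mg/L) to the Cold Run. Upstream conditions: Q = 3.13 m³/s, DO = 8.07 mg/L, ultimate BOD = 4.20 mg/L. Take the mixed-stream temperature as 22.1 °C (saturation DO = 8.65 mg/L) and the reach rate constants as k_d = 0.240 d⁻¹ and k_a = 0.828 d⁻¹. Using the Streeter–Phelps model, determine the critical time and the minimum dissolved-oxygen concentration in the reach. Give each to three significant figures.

Mixed DO = (3.13×8.07 + 0.477×0.649)/(3.13+0.477) = 25.57/3.607 = 7.089 mg/L.
Mixed L₀ = (3.13×4.20 + 0.477×178)/(3.607) = 98.05/3.607 = 27.18 mg/L.
Initial deficit D₀ = C_s − DO₀ = 8.65 − 7.089 = 1.561 mg/L.
t_c = (1/0.5880) ln[(0.828/0.240)(1 − 1.561×0.5880/(0.240×27.18))] = 1.701 × ln(2.965) = 1.848 d.
D_c = (0.240/0.828) × 27.18 × e^(−0.240×1.848) = 0.2899 × 27.18 × 0.6418 = 5.057 mg/L.
Minimum DO = 8.65 − 5.057 = 3.593 mg/L.

t_c ≈ 1.85 d; minimum DO ≈ 3.59 mg/L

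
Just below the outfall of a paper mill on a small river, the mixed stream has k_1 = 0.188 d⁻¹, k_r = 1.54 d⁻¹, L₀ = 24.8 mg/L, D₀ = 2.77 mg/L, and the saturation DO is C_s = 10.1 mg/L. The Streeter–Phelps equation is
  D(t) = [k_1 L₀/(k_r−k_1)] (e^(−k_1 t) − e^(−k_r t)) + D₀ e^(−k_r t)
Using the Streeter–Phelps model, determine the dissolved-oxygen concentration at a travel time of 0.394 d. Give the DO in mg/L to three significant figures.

k_1 L₀/(k_r−k_1) = 0.188×24.8/(1.54−0.188) = 4.662/1.352 = 3.449 mg/L.
e^(−k_1 t) = e^(−0.188×0.3940) = 0.9286; e^(−k_r t) = e^(−1.54×0.3940) = 0.5451.
D = 3.449 × (0.9286 − 0.5451) + 2.77 × 0.5451 = 1.322 + 1.510 = 2.832 mg/L.
DO = C_s − D = 10.1 − 2.832 = 7.268 mg/L.

DO ≈ 7.27 mg/L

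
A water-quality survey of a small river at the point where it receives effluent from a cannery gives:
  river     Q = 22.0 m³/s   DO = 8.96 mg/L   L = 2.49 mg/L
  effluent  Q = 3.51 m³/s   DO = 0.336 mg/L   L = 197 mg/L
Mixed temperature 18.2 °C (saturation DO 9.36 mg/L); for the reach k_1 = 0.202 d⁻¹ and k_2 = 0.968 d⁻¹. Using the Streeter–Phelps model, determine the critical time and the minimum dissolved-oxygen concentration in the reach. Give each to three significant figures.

Mixed DO = (22.0×8.96 + 3.51×0.336)/(22.0+3.51) = 198.3/25.51 = 7.773 mg/L.
Mixed L₀ = (22.0×2.49 + 3.51×197)/(25.51) = 746.2/25.51 = 29.25 mg/L.
Initial deficit D₀ = C_s − DO₀ = 9.36 − 7.773 = 1.587 mg/L.
t_c = (1/0.7660) ln[(0.968/0.202)(1 − 1.587×0.7660/(0.202×29.25))] = 1.305 × ln(3.806) = 1.745 d.
D_c = (0.202/0.968) × 29.25 × e^(−0.202×1.745) = 0.2087 × 29.25 × 0.7029 = 4.291 mg/L.
Minimum DO = 9.36 − 4.291 = 5.069 mg/L.

t_c ≈ 1.75 d; minimum DO ≈ 5.07 mg/L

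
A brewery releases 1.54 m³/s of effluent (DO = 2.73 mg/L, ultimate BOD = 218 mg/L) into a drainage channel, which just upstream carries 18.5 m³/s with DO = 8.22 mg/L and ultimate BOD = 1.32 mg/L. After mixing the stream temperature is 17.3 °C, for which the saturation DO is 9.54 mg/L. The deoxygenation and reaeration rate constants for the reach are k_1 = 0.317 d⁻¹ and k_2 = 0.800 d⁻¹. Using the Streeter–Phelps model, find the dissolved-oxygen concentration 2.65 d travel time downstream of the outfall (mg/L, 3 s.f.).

Mixed DO = (18.5×8.22 + 1.54×2.73)/(18.5+1.54) = 156.3/20.04 = 7.798 mg/L.
Mixed L₀ = (18.5×1.32 + 1.54×218)/(20.04) = 360.1/20.04 = 17.97 mg/L.
Initial deficit D₀ = C_s − DO₀ = 9.54 − 7.798 = 1.742 mg/L.
D(2.65) = [0.317×17.97/(0.800−0.317)](e^(−0.317×2.65) − e^(−0.800×2.65)) + 1.742 e^(−0.800×2.65)
= 11.79 × (0.4317 − 0.1200) + 1.742 × 0.1200 = 3.885 mg/L.
DO = 9.54 − 3.885 = 5.655 mg/L.

DO ≈ 5.66 mg/L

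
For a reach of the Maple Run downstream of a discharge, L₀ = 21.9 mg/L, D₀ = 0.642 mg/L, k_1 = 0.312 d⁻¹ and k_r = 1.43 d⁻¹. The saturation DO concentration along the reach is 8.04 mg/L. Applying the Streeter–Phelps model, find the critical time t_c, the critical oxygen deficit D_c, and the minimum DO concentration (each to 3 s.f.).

With k_r/k_1 = 4.583 and 1 − D₀(k_r−k_1)/(k_1 L₀) = 0.8950,
t_c = ln(4.583 × 0.8950) / (1.43 − 0.312) = ln(4.102) / 1.118 = 1.411/1.118 = 1.262 d.
D_c = (k_1/k_r) L₀ e^(−k_1 t_c) = (0.312/1.43) × 21.9 × e^(−0.312×1.262) = 0.2182 × 21.9 × 0.6744 = 3.223 mg/L.
Minimum DO = C_s − D_c = 8.04 − 3.223 = 4.817 mg/L.

t_c ≈ 1.26 d; D_c ≈ 3.22 mg/L; min DO ≈ 4.82 mg/L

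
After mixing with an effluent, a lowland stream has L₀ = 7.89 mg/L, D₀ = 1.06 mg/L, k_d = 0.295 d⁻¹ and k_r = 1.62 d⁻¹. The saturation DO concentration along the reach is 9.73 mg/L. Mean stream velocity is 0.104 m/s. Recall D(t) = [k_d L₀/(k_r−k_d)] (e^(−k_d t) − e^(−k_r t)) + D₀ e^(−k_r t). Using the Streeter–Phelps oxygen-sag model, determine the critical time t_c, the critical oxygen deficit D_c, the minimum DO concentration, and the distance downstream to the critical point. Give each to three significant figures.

At the critical point dD/dt = 0, so k_d L₀ e^(−k_d t) = k_r D. Substituting D(t) from the Streeter–Phelps equation and solving for t gives
t_c = ln[(k_r/k_d)(1 − D₀(k_r−k_d)/(k_d L₀))] / (k_r−k_d).
Here k_r−k_d = 1.325 d⁻¹ and 1 − D₀(k_r−k_d)/(k_d L₀) = 1 − 1.06×1.325/(0.295×7.89) = 0.3966, so
t_c = ln(5.492 × 0.3966) / 1.325 = 0.7783 / 1.325 = 0.5874 d.
L(t_c) = L₀ e^(−k_d t_c) = 7.89 × 0.8409 = 6.635 mg/L, and at the critical point k_r D_c = k_d L, so D_c = (0.295/1.62) × 6.635 = 1.208 mg/L.
Minimum DO = C_s − D_c = 9.73 − 1.208 = 8.522 mg/L.
x_c = v t_c = 0.104 m/s × 0.5874 d × 86400 s/d = 5278 m ≈ 5.28 km.

t_c ≈ 0.587 d; D_c ≈ 1.21 mg/L; min DO ≈ 8.52 mg/L; x_c ≈ 5.28 km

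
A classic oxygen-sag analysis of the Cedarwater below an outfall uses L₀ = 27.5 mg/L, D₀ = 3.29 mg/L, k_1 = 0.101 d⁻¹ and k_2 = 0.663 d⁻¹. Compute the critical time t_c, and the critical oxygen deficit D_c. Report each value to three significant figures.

t_c = [1/(k_2−k_1)] ln[(k_2/k_1)(1 − D₀(k_2−k_1)/(k_1 L₀))]
= [1/(0.663−0.101)] ln[(0.663/0.101)(1 − 3.29×0.5620/(0.101×27.5))]
= (1/0.5620) ln[6.564 × 0.3343] = 1.779 × ln(2.194) = 1.779 × 0.7859 = 1.398 d.
L(t_c) = L₀ e^(−k_1 t_c) = 27.5 × 0.8683 = 23.88 mg/L, and at the critical point k_2 D_c = k_1 L, so D_c = (0.101/0.663) × 23.88 = 3.637 mg/L.

t_c ≈ 1.40 d; D_c ≈ 3.64 mg/L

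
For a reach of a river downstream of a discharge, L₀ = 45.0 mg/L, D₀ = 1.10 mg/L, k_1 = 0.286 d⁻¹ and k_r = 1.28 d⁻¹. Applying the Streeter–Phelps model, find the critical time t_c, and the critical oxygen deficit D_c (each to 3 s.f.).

With k_r/k_1 = 4.476 and 1 − D₀(k_r−k_1)/(k_1 L₀) = 0.9150,
t_c = ln(4.476 × 0.9150) / (1.28 − 0.286) = ln(4.095) / 0.9940 = 1.410/0.9940 = 1.418 d.
L(t_c) = L₀ e^(−k_1 t_c) = 45.0 × 0.6665 = 29.99 mg/L, and at the critical point k_r D_c = k_1 L, so D_c = (0.286/1.28) × 29.99 = 6.702 mg/L.

t_c ≈ 1.42 d; D_c ≈ 6.70 mg/L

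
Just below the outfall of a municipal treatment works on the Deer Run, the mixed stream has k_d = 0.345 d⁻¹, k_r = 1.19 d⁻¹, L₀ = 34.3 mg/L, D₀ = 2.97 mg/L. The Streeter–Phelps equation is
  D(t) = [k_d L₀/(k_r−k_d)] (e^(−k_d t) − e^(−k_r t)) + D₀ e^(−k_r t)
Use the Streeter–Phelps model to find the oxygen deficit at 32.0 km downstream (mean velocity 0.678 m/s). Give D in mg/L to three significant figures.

Travel time t = x/v = 32.0 km / (0.678 m/s) = 32000 m / 0.678 m/s = 47200 s = 0.5463 d.
k_d L₀/(k_r−k_d) = 0.345×34.3/(1.19−0.345) = 11.83/0.8450 = 14.00 mg/L.
e^(−k_d t) = e^(−0.345×0.5463) = 0.8282; e^(−k_r t) = e^(−1.19×0.5463) = 0.5220.
D = 14.00 × (0.8282 − 0.5220) + 2.97 × 0.5220 = 4.288 + 1.550 = 5.839 mg/L.

D ≈ 5.84 mg/L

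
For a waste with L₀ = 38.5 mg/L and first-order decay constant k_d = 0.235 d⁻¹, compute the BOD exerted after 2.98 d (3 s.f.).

y ≈ 19.4 mg/L

y_t = L₀(1 − e^(−k_d t)) = 38.5 × (1 − e^(−0.235×2.98))
= 38.5 × (1 − 0.4964) = 38.5 × 0.5036 = 19.39 mg/L.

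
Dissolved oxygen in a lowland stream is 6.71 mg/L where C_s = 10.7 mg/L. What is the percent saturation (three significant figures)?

62.7 % saturation

% saturation = C/C_s × 100 = 6.71/10.7 × 100 = 62.7 %.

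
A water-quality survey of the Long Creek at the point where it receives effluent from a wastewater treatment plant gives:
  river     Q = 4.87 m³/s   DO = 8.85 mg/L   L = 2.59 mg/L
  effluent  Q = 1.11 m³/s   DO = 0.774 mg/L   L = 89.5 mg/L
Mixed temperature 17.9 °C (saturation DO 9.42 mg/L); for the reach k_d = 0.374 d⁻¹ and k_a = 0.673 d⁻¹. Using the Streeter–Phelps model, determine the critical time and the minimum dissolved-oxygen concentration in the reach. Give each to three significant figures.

t_c ≈ 1.66 d; minimum DO ≈ 3.82 mg/L

Mixed DO = (4.87×8.85 + 1.11×0.774)/(4.87+1.11) = 43.96/5.980 = 7.351 mg/L.
Mixed L₀ = (4.87×2.59 + 1.11×89.5)/(5.980) = 112.0/5.980 = 18.72 mg/L.
Initial deficit D₀ = C_s − DO₀ = 9.42 − 7.351 = 2.069 mg/L.
t_c = (1/0.2990) ln[(0.673/0.374)(1 − 2.069×0.2990/(0.374×18.72))] = 3.344 × ln(1.640) = 1.655 d.
D_c = (0.374/0.673) × 18.72 × e^(−0.374×1.655) = 0.5557 × 18.72 × 0.5384 = 5.602 mg/L.
Minimum DO = 9.42 − 5.602 = 3.818 mg/L.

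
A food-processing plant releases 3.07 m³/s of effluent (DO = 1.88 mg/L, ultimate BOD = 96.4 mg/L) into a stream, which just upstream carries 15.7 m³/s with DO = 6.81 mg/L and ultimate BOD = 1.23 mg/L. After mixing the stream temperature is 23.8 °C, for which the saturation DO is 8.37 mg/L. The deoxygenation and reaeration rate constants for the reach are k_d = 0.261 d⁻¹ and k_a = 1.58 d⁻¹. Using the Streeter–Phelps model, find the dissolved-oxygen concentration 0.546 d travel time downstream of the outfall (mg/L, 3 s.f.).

DO ≈ 5.89 mg/L

Mixed DO = (15.7×6.81 + 3.07×1.88)/(15.7+3.07) = 112.7/18.77 = 6.004 mg/L.
Mixed L₀ = (15.7×1.23 + 3.07×96.4)/(18.77) = 315.3/18.77 = 16.80 mg/L.
Initial deficit D₀ = C_s − DO₀ = 8.37 − 6.004 = 2.366 mg/L.
D(0.546) = [0.261×16.80/(1.58−0.261)](e^(−0.261×0.546) − e^(−1.58×0.546)) + 2.366 e^(−1.58×0.546)
= 3.324 × (0.8672 − 0.4220) + 2.366 × 0.4220 = 2.478 mg/L.
DO = 8.37 − 2.478 = 5.892 mg/L.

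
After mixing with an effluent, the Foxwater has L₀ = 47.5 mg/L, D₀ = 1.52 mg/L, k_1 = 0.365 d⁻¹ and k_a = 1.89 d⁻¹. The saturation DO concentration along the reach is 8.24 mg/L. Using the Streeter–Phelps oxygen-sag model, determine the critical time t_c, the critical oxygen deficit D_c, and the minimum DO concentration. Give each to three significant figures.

At the critical point dD/dt = 0, so k_1 L₀ e^(−k_1 t) = k_a D. Substituting D(t) from the Streeter–Phelps equation and solving for t gives
t_c = ln[(k_a/k_1)(1 − D₀(k_a−k_1)/(k_1 L₀))] / (k_a−k_1).
Here k_a−k_1 = 1.525 d⁻¹ and 1 − D₀(k_a−k_1)/(k_1 L₀) = 1 − 1.52×1.525/(0.365×47.5) = 0.8663, so
t_c = ln(5.178 × 0.8663) / 1.525 = 1.501 / 1.525 = 0.9842 d.
L(t_c) = L₀ e^(−k_1 t_c) = 47.5 × 0.6982 = 33.16 mg/L, and at the critical point k_a D_c = k_1 L, so D_c = (0.365/1.89) × 33.16 = 6.405 mg/L.
Minimum DO = C_s − D_c = 8.24 − 6.405 = 1.835 mg/L.

t_c ≈ 0.984 d; D_c ≈ 6.40 mg/L; min DO ≈ 1.84 mg/L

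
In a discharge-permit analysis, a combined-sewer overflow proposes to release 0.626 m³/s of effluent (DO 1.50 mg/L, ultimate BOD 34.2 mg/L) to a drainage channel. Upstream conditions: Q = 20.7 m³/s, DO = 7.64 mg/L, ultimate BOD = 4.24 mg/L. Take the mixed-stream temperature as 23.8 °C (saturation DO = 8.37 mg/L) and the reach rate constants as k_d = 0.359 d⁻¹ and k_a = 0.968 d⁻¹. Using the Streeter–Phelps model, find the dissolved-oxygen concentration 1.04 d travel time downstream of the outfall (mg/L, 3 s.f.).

Mixed DO = (20.7×7.64 + 0.626×1.50)/(20.7+0.626) = 159.1/21.33 = 7.460 mg/L.
Mixed L₀ = (20.7×4.24 + 0.626×34.2)/(21.33) = 109.2/21.33 = 5.119 mg/L.
Initial deficit D₀ = C_s − DO₀ = 8.37 − 7.460 = 0.9102 mg/L.
D(1.04) = [0.359×5.119/(0.968−0.359)](e^(−0.359×1.04) − e^(−0.968×1.04)) + 0.9102 e^(−0.968×1.04)
= 3.018 × (0.6884 − 0.3654) + 0.9102 × 0.3654 = 1.307 mg/L.
DO = 8.37 − 1.307 = 7.063 mg/L.

DO ≈ 7.06 mg/L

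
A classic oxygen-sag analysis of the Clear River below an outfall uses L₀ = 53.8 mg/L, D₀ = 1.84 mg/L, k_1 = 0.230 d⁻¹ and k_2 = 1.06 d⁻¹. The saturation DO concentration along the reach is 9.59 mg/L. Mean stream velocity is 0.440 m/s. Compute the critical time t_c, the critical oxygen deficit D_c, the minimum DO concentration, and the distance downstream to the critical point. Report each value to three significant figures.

t_c ≈ 1.68 d; D_c ≈ 7.93 mg/L; min DO ≈ 1.66 mg/L; x_c ≈ 64.0 km

t_c = [1/(k_2−k_1)] ln[(k_2/k_1)(1 − D₀(k_2−k_1)/(k_1 L₀))]
= [1/(1.06−0.230)] ln[(1.06/0.230)(1 − 1.84×0.8300/(0.230×53.8))]
= (1/0.8300) ln[4.609 × 0.8766] = 1.205 × ln(4.040) = 1.205 × 1.396 = 1.682 d.
D_c = (k_1/k_2) L₀ e^(−k_1 t_c) = (0.230/1.06) × 53.8 × e^(−0.230×1.682) = 0.2170 × 53.8 × 0.6792 = 7.928 mg/L.
Minimum DO = C_s − D_c = 9.59 − 7.928 = 1.662 mg/L.
x_c = v t_c = 0.440 m/s × 1.682 d × 86400 s/d = 63950 m ≈ 64.0 km.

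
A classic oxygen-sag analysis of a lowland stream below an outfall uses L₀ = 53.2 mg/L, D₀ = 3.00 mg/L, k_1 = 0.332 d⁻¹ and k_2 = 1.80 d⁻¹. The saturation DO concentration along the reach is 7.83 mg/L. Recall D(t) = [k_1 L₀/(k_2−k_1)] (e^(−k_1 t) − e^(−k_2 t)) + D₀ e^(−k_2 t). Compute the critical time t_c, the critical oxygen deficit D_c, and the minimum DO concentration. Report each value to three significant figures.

At the critical point dD/dt = 0, so k_1 L₀ e^(−k_1 t) = k_2 D. Substituting D(t) from the Streeter–Phelps equation and solving for t gives
t_c = ln[(k_2/k_1)(1 − D₀(k_2−k_1)/(k_1 L₀))] / (k_2−k_1).
Here k_2−k_1 = 1.468 d⁻¹ and 1 − D₀(k_2−k_1)/(k_1 L₀) = 1 − 3.00×1.468/(0.332×53.2) = 0.7507, so
t_c = ln(5.422 × 0.7507) / 1.468 = 1.404 / 1.468 = 0.9561 d.
D_c = (k_1/k_2) L₀ e^(−k_1 t_c) = (0.332/1.80) × 53.2 × e^(−0.332×0.9561) = 0.1844 × 53.2 × 0.7280 = 7.144 mg/L.
Minimum DO = C_s − D_c = 7.83 − 7.144 = 0.6864 mg/L.

t_c ≈ 0.956 d; D_c ≈ 7.14 mg/L; min DO ≈ 0.686 mg/L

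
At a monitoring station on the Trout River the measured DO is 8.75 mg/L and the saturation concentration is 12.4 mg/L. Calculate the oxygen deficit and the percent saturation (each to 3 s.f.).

D ≈ 3.65 mg/L; 70.6 % saturation

D = C_s − C = 12.4 − 8.75 = 3.65 mg/L.
% saturation = 8.75/12.4 × 100 = 70.6 %.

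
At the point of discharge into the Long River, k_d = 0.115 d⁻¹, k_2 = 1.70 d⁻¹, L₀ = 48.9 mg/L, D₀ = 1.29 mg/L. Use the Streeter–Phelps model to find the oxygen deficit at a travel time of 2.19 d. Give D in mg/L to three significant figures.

D ≈ 2.70 mg/L

k_d L₀/(k_2−k_d) = 0.115×48.9/(1.70−0.115) = 5.623/1.585 = 3.548 mg/L.
e^(−k_d t) = e^(−0.115×2.190) = 0.7774; e^(−k_2 t) = e^(−1.70×2.190) = 0.02416.
D = 3.548 × (0.7774 − 0.02416) + 1.29 × 0.02416 = 2.672 + 0.03117 = 2.703 mg/L.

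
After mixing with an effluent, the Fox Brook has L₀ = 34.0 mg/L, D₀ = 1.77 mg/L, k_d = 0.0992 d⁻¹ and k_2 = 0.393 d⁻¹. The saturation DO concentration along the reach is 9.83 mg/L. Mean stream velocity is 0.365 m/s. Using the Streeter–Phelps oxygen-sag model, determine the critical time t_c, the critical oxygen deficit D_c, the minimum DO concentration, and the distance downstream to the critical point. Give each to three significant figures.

t_c ≈ 4.12 d; D_c ≈ 5.71 mg/L; min DO ≈ 4.12 mg/L; x_c ≈ 130 km

At the critical point dD/dt = 0, so k_d L₀ e^(−k_d t) = k_2 D. Substituting D(t) from the Streeter–Phelps equation and solving for t gives
t_c = ln[(k_2/k_d)(1 − D₀(k_2−k_d)/(k_d L₀))] / (k_2−k_d).
Here k_2−k_d = 0.2938 d⁻¹ and 1 − D₀(k_2−k_d)/(k_d L₀) = 1 − 1.77×0.2938/(0.0992×34.0) = 0.8458, so
t_c = ln(3.962 × 0.8458) / 0.2938 = 1.209 / 0.2938 = 4.116 d.
L(t_c) = L₀ e^(−k_d t_c) = 34.0 × 0.6648 = 22.60 mg/L, and at the critical point k_2 D_c = k_d L, so D_c = (0.0992/0.393) × 22.60 = 5.705 mg/L.
Minimum DO = C_s − D_c = 9.83 − 5.705 = 4.125 mg/L.
x_c = v t_c = 0.365 m/s × 4.116 d × 86400 s/d = 129800 m ≈ 130 km.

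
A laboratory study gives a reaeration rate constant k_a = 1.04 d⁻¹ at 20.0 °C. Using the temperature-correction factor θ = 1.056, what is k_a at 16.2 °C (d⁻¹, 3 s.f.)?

k_a(T₂) = k_a(T₁) · θ^(T₂−T₁) = 1.04 × 1.056^(16.2−20.0)
= 1.04 × 1.056^-3.80 = 1.04 × 0.8130 = 0.8455 d⁻¹.

k_a ≈ 0.845 d⁻¹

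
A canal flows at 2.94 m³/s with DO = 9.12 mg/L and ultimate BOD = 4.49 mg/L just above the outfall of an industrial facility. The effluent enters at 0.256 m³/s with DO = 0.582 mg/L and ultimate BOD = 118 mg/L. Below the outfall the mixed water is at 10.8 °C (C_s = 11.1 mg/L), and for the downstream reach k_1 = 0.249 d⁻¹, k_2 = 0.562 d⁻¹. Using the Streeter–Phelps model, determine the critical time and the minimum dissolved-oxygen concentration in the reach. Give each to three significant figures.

t_c ≈ 1.70 d; minimum DO ≈ 7.16 mg/L

Mixed DO = (2.94×9.12 + 0.256×0.582)/(2.94+0.256) = 26.96/3.196 = 8.436 mg/L.
Mixed L₀ = (2.94×4.49 + 0.256×118)/(3.196) = 43.41/3.196 = 13.58 mg/L.
Initial deficit D₀ = C_s − DO₀ = 11.1 − 8.436 = 2.664 mg/L.
t_c = (1/0.3130) ln[(0.562/0.249)(1 − 2.664×0.3130/(0.249×13.58))] = 3.195 × ln(1.701) = 1.696 d.
D_c = (0.249/0.562) × 13.58 × e^(−0.249×1.696) = 0.4431 × 13.58 × 0.6555 = 3.944 mg/L.
Minimum DO = 11.1 − 3.944 = 7.156 mg/L.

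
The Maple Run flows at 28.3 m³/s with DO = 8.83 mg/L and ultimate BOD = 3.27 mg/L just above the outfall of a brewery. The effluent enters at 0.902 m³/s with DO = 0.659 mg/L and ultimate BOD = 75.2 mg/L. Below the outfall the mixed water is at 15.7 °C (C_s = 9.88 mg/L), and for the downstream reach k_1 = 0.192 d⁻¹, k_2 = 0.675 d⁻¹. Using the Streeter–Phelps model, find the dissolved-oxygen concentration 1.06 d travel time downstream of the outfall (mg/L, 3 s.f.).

Mixed DO = (28.3×8.83 + 0.902×0.659)/(28.3+0.902) = 250.5/29.20 = 8.578 mg/L.
Mixed L₀ = (28.3×3.27 + 0.902×75.2)/(29.20) = 160.4/29.20 = 5.492 mg/L.
Initial deficit D₀ = C_s − DO₀ = 9.88 − 8.578 = 1.302 mg/L.
D(1.06) = [0.192×5.492/(0.675−0.192)](e^(−0.192×1.06) − e^(−0.675×1.06)) + 1.302 e^(−0.675×1.06)
= 2.183 × (0.8159 − 0.4889) + 1.302 × 0.4889 = 1.350 mg/L.
DO = 9.88 − 1.350 = 8.530 mg/L.

DO ≈ 8.53 mg/L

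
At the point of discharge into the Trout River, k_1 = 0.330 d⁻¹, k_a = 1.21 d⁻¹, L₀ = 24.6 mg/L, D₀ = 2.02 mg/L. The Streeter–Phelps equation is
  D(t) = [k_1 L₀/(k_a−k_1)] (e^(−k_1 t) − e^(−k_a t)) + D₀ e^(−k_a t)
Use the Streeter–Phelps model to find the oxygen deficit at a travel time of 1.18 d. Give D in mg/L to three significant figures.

k_1 L₀/(k_a−k_1) = 0.330×24.6/(1.21−0.330) = 8.118/0.8800 = 9.225 mg/L.
e^(−k_1 t) = e^(−0.330×1.180) = 0.6775; e^(−k_a t) = e^(−1.21×1.180) = 0.2398.
D = 9.225 × (0.6775 − 0.2398) + 2.02 × 0.2398 = 4.037 + 0.4845 = 4.522 mg/L.

D ≈ 4.52 mg/L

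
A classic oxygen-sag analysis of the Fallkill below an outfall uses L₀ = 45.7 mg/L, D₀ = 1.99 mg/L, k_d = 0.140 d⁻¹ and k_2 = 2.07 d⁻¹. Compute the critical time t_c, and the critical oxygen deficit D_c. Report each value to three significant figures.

t_c ≈ 0.921 d; D_c ≈ 2.72 mg/L

At the critical point dD/dt = 0, so k_d L₀ e^(−k_d t) = k_2 D. Substituting D(t) from the Streeter–Phelps equation and solving for t gives
t_c = ln[(k_2/k_d)(1 − D₀(k_2−k_d)/(k_d L₀))] / (k_2−k_d).
Here k_2−k_d = 1.930 d⁻¹ and 1 − D₀(k_2−k_d)/(k_d L₀) = 1 − 1.99×1.930/(0.140×45.7) = 0.3997, so
t_c = ln(14.79 × 0.3997) / 1.930 = 1.777 / 1.930 = 0.9205 d.
D_c = (k_d/k_2) L₀ e^(−k_d t_c) = (0.140/2.07) × 45.7 × e^(−0.140×0.9205) = 0.06763 × 45.7 × 0.8791 = 2.717 mg/L.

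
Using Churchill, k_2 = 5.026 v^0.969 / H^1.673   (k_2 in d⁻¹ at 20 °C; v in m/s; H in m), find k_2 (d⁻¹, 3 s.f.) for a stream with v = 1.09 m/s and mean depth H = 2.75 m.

k_2 ≈ 1.01 d⁻¹

k_2 = 5.026 × 1.09^0.969 / 2.75^1.673 = 5.026 × 1.087 / 5.433 = 1.006 d⁻¹.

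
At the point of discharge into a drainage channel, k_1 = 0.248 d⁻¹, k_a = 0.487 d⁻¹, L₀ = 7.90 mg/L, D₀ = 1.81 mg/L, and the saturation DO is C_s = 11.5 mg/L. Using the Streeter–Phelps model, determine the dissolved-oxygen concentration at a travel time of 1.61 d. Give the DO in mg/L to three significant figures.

DO ≈ 8.92 mg/L

k_1 L₀/(k_a−k_1) = 0.248×7.90/(0.487−0.248) = 1.959/0.2390 = 8.197 mg/L.
e^(−k_1 t) = e^(−0.248×1.610) = 0.6708; e^(−k_a t) = e^(−0.487×1.610) = 0.4565.
D = 8.197 × (0.6708 − 0.4565) + 1.81 × 0.4565 = 1.756 + 0.8263 = 2.583 mg/L.
DO = C_s − D = 11.5 − 2.583 = 8.917 mg/L.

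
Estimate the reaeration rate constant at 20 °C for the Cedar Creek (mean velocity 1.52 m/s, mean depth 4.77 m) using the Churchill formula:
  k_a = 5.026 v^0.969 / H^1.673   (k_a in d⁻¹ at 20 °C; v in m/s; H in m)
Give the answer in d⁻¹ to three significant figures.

k_a ≈ 0.552 d⁻¹

k_a = 5.026 × 1.52^0.969 / 4.77^1.673 = 5.026 × 1.500 / 13.65 = 0.5524 d⁻¹.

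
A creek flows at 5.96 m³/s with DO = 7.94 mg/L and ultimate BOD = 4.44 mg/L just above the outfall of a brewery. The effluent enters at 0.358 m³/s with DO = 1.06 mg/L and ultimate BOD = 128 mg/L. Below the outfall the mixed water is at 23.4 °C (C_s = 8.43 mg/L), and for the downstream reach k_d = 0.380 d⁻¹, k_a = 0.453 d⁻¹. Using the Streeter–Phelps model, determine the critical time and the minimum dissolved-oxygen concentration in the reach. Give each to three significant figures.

t_c ≈ 2.20 d; minimum DO ≈ 4.28 mg/L

Mixed DO = (5.96×7.94 + 0.358×1.06)/(5.96+0.358) = 47.70/6.318 = 7.550 mg/L.
Mixed L₀ = (5.96×4.44 + 0.358×128)/(6.318) = 72.29/6.318 = 11.44 mg/L.
Initial deficit D₀ = C_s − DO₀ = 8.43 − 7.550 = 0.8798 mg/L.
t_c = (1/0.07300) ln[(0.453/0.380)(1 − 0.8798×0.07300/(0.380×11.44))] = 13.70 × ln(1.174) = 2.203 d.
D_c = (0.380/0.453) × 11.44 × e^(−0.380×2.203) = 0.8389 × 11.44 × 0.4329 = 4.155 mg/L.
Minimum DO = 8.43 − 4.155 = 4.275 mg/L.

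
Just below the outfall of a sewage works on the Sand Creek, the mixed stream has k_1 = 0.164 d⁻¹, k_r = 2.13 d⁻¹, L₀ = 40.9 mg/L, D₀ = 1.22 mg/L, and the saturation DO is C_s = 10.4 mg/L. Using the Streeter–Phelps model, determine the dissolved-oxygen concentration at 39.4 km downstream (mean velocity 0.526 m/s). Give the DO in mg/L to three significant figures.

DO ≈ 7.79 mg/L

Travel time t = x/v = 39.4 km / (0.526 m/s) = 39400 m / 0.526 m/s = 74900 s = 0.8670 d.
k_1 L₀/(k_r−k_1) = 0.164×40.9/(2.13−0.164) = 6.708/1.966 = 3.412 mg/L.
e^(−k_1 t) = e^(−0.164×0.8670) = 0.8675; e^(−k_r t) = e^(−2.13×0.8670) = 0.1578.
D = 3.412 × (0.8675 − 0.1578) + 1.22 × 0.1578 = 2.421 + 0.1925 = 2.614 mg/L.
DO = C_s − D = 10.4 − 2.614 = 7.786 mg/L.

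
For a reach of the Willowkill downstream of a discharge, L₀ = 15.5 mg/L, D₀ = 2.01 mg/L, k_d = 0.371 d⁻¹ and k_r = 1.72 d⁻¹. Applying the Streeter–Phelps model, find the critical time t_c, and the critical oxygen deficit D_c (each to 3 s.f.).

With k_r/k_d = 4.636 and 1 − D₀(k_r−k_d)/(k_d L₀) = 0.5285,
t_c = ln(4.636 × 0.5285) / (1.72 − 0.371) = ln(2.450) / 1.349 = 0.8961/1.349 = 0.6643 d.
L(t_c) = L₀ e^(−k_d t_c) = 15.5 × 0.7816 = 12.11 mg/L, and at the critical point k_r D_c = k_d L, so D_c = (0.371/1.72) × 12.11 = 2.613 mg/L.

t_c ≈ 0.664 d; D_c ≈ 2.61 mg/L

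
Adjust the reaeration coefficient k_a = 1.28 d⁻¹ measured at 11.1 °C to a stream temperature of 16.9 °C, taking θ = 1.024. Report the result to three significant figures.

k_a ≈ 1.47 d⁻¹

k_a(T₂) = k_a(T₁) · θ^(T₂−T₁) = 1.28 × 1.024^(16.9−11.1)
= 1.28 × 1.024^5.80 = 1.28 × 1.147 = 1.469 d⁻¹.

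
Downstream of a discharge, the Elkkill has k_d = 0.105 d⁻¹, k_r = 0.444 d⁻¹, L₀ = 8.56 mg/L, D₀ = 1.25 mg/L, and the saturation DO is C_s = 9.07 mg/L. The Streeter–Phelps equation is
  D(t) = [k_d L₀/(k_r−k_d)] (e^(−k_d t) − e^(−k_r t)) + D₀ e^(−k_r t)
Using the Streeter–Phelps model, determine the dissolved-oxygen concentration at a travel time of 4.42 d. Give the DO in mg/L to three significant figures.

k_d L₀/(k_r−k_d) = 0.105×8.56/(0.444−0.105) = 0.8988/0.3390 = 2.651 mg/L.
e^(−k_d t) = e^(−0.105×4.420) = 0.6287; e^(−k_r t) = e^(−0.444×4.420) = 0.1405.
D = 2.651 × (0.6287 − 0.1405) + 1.25 × 0.1405 = 1.294 + 0.1756 = 1.470 mg/L.
DO = C_s − D = 9.07 − 1.470 = 7.600 mg/L.

DO ≈ 7.60 mg/L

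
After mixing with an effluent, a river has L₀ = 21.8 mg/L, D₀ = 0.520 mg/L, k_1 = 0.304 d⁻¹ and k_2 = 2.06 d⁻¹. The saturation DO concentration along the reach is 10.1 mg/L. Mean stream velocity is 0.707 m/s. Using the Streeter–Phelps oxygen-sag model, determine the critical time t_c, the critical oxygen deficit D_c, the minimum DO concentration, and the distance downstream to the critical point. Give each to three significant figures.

With k_2/k_1 = 6.776 and 1 − D₀(k_2−k_1)/(k_1 L₀) = 0.8622,
t_c = ln(6.776 × 0.8622) / (2.06 − 0.304) = ln(5.843) / 1.756 = 1.765/1.756 = 1.005 d.
L(t_c) = L₀ e^(−k_1 t_c) = 21.8 × 0.7367 = 16.06 mg/L, and at the critical point k_2 D_c = k_1 L, so D_c = (0.304/2.06) × 16.06 = 2.370 mg/L.
Minimum DO = C_s − D_c = 10.1 − 2.370 = 7.730 mg/L.
x_c = v t_c = 0.707 m/s × 1.005 d × 86400 s/d = 61400 m ≈ 61.4 km.

t_c ≈ 1.01 d; D_c ≈ 2.37 mg/L; min DO ≈ 7.73 mg/L; x_c ≈ 61.4 km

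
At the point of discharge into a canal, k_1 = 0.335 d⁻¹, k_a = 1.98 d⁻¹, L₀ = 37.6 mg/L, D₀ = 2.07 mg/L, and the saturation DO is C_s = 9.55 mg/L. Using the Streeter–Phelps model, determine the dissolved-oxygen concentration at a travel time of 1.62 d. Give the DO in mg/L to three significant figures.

k_1 L₀/(k_a−k_1) = 0.335×37.6/(1.98−0.335) = 12.60/1.645 = 7.657 mg/L.
e^(−k_1 t) = e^(−0.335×1.620) = 0.5812; e^(−k_a t) = e^(−1.98×1.620) = 0.04045.
D = 7.657 × (0.5812 − 0.04045) + 2.07 × 0.04045 = 4.140 + 0.08374 = 4.224 mg/L.
DO = C_s − D = 9.55 − 4.224 = 5.326 mg/L.

DO ≈ 5.33 mg/L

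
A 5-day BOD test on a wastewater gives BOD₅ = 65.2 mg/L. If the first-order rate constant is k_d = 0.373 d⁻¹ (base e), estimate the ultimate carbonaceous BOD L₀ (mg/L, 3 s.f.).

L₀ ≈ 77.2 mg/L

BOD₅ = L₀(1 − e^(−5k_d)) ⇒ L₀ = BOD₅ / (1 − e^(−5×0.373))
= 65.2 / (1 − 0.1549) = 65.2 / 0.8451 = 77.15 mg/L.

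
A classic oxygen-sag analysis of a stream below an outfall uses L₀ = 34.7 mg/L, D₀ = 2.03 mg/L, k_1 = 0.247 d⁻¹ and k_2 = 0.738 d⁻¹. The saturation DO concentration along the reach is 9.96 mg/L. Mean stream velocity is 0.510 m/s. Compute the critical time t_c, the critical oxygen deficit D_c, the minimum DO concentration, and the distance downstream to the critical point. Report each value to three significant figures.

With k_2/k_1 = 2.988 and 1 − D₀(k_2−k_1)/(k_1 L₀) = 0.8837,
t_c = ln(2.988 × 0.8837) / (0.738 − 0.247) = ln(2.640) / 0.4910 = 0.9709/0.4910 = 1.977 d.
D_c = (k_1/k_2) L₀ e^(−k_1 t_c) = (0.247/0.738) × 34.7 × e^(−0.247×1.977) = 0.3347 × 34.7 × 0.6136 = 7.126 mg/L.
Minimum DO = C_s − D_c = 9.96 − 7.126 = 2.834 mg/L.
x_c = v t_c = 0.510 m/s × 1.977 d × 86400 s/d = 87130 m ≈ 87.1 km.

t_c ≈ 1.98 d; D_c ≈ 7.13 mg/L; min DO ≈ 2.83 mg/L; x_c ≈ 87.1 km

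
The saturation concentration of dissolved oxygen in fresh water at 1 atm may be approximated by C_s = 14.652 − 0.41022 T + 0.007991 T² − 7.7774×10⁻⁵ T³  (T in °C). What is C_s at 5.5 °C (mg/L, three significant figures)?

C_s ≈ 12.6 mg/L

C_s = 14.652 − 0.41022×5.5 + 0.007991×5.5² − 7.7774×10⁻⁵×5.5³ = 12.62 mg/L.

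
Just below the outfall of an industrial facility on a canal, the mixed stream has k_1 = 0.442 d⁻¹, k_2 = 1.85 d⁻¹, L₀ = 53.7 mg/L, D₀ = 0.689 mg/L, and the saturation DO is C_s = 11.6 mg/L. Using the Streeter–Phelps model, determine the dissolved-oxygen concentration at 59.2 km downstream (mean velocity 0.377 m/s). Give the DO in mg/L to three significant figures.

DO ≈ 4.61 mg/L

Travel time t = x/v = 59.2 km / (0.377 m/s) = 59200 m / 0.377 m/s = 157000 s = 1.817 d.
k_1 L₀/(k_2−k_1) = 0.442×53.7/(1.85−0.442) = 23.74/1.408 = 16.86 mg/L.
e^(−k_1 t) = e^(−0.442×1.817) = 0.4478; e^(−k_2 t) = e^(−1.85×1.817) = 0.03465.
D = 16.86 × (0.4478 − 0.03465) + 0.689 × 0.03465 = 6.965 + 0.02388 = 6.989 mg/L.
DO = C_s − D = 11.6 − 6.989 = 4.611 mg/L.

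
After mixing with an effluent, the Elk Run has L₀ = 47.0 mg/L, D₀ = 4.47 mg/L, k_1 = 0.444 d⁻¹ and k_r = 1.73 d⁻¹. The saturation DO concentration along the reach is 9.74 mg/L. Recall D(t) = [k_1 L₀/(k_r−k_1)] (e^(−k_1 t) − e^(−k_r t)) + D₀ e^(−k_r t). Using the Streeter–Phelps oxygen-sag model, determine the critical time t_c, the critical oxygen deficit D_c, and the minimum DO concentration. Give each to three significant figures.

t_c ≈ 0.807 d; D_c ≈ 8.43 mg/L; min DO ≈ 1.31 mg/L

t_c = [1/(k_r−k_1)] ln[(k_r/k_1)(1 − D₀(k_r−k_1)/(k_1 L₀))]
= [1/(1.73−0.444)] ln[(1.73/0.444)(1 − 4.47×1.286/(0.444×47.0))]
= (1/1.286) ln[3.896 × 0.7245] = 0.7776 × ln(2.823) = 0.7776 × 1.038 = 0.8070 d.
D_c = (k_1/k_r) L₀ e^(−k_1 t_c) = (0.444/1.73) × 47.0 × e^(−0.444×0.8070) = 0.2566 × 47.0 × 0.6989 = 8.430 mg/L.
Minimum DO = C_s − D_c = 9.74 − 8.430 = 1.310 mg/L.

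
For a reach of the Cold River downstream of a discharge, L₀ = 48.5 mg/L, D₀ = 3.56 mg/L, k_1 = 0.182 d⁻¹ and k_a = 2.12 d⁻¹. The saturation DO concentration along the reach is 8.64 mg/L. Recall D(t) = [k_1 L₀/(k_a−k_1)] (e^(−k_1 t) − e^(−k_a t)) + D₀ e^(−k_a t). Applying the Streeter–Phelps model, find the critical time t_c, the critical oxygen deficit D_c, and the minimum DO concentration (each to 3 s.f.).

At the critical point dD/dt = 0, so k_1 L₀ e^(−k_1 t) = k_a D. Substituting D(t) from the Streeter–Phelps equation and solving for t gives
t_c = ln[(k_a/k_1)(1 − D₀(k_a−k_1)/(k_1 L₀))] / (k_a−k_1).
Here k_a−k_1 = 1.938 d⁻¹ and 1 − D₀(k_a−k_1)/(k_1 L₀) = 1 − 3.56×1.938/(0.182×48.5) = 0.2184, so
t_c = ln(11.65 × 0.2184) / 1.938 = 0.9337 / 1.938 = 0.4818 d.
D_c = (k_1/k_a) L₀ e^(−k_1 t_c) = (0.182/2.12) × 48.5 × e^(−0.182×0.4818) = 0.08585 × 48.5 × 0.9161 = 3.814 mg/L.
Minimum DO = C_s − D_c = 8.64 − 3.814 = 4.826 mg/L.

t_c ≈ 0.482 d; D_c ≈ 3.81 mg/L; min DO ≈ 4.83 mg/L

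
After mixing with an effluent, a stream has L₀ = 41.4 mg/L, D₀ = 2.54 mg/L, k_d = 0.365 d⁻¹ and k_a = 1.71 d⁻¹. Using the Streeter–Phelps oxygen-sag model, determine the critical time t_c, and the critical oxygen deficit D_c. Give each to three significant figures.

At the critical point dD/dt = 0, so k_d L₀ e^(−k_d t) = k_a D. Substituting D(t) from the Streeter–Phelps equation and solving for t gives
t_c = ln[(k_a/k_d)(1 − D₀(k_a−k_d)/(k_d L₀))] / (k_a−k_d).
Here k_a−k_d = 1.345 d⁻¹ and 1 − D₀(k_a−k_d)/(k_d L₀) = 1 − 2.54×1.345/(0.365×41.4) = 0.7739, so
t_c = ln(4.685 × 0.7739) / 1.345 = 1.288 / 1.345 = 0.9577 d.
L(t_c) = L₀ e^(−k_d t_c) = 41.4 × 0.7050 = 29.19 mg/L, and at the critical point k_a D_c = k_d L, so D_c = (0.365/1.71) × 29.19 = 6.230 mg/L.

t_c ≈ 0.958 d; D_c ≈ 6.23 mg/L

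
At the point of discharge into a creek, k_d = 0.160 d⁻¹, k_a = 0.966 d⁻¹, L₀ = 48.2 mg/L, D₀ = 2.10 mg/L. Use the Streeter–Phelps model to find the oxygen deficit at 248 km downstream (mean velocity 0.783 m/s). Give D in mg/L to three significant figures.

Travel time t = x/v = 248 km / (0.783 m/s) = 248000 m / 0.783 m/s = 316700 s = 3.666 d.
k_d L₀/(k_a−k_d) = 0.160×48.2/(0.966−0.160) = 7.712/0.8060 = 9.568 mg/L.
e^(−k_d t) = e^(−0.160×3.666) = 0.5562; e^(−k_a t) = e^(−0.966×3.666) = 0.02898.
D = 9.568 × (0.5562 − 0.02898) + 2.10 × 0.02898 = 5.045 + 0.06085 = 5.106 mg/L.

D ≈ 5.11 mg/L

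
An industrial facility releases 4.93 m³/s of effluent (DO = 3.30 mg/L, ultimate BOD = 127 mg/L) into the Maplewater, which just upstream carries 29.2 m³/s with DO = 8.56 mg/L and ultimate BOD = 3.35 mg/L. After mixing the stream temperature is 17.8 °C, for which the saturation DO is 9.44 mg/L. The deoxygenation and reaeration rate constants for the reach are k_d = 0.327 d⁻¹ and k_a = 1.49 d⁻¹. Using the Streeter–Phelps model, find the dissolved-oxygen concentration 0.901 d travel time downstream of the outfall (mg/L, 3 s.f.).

Mixed DO = (29.2×8.56 + 4.93×3.30)/(29.2+4.93) = 266.2/34.13 = 7.800 mg/L.
Mixed L₀ = (29.2×3.35 + 4.93×127)/(34.13) = 723.9/34.13 = 21.21 mg/L.
Initial deficit D₀ = C_s − DO₀ = 9.44 − 7.800 = 1.640 mg/L.
D(0.901) = [0.327×21.21/(1.49−0.327)](e^(−0.327×0.901) − e^(−1.49×0.901)) + 1.640 e^(−1.49×0.901)
= 5.964 × (0.7448 − 0.2612) + 1.640 × 0.2612 = 3.313 mg/L.
DO = 9.44 − 3.313 = 6.127 mg/L.

DO ≈ 6.13 mg/L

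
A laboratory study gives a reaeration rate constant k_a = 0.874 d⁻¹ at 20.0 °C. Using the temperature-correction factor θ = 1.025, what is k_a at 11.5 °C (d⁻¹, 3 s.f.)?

k_a(T₂) = k_a(T₁) · θ^(T₂−T₁) = 0.874 × 1.025^(11.5−20.0)
= 0.874 × 1.025^-8.50 = 0.874 × 0.8107 = 0.7085 d⁻¹.

k_a ≈ 0.709 d⁻¹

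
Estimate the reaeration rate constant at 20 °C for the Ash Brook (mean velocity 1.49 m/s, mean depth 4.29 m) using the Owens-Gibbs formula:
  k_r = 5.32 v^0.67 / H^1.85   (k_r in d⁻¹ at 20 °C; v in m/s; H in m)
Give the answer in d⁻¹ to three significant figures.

k_r ≈ 0.470 d⁻¹

k_r = 5.32 × 1.49^0.67 / 4.29^1.85 = 5.32 × 1.306 / 14.79 = 0.4698 d⁻¹.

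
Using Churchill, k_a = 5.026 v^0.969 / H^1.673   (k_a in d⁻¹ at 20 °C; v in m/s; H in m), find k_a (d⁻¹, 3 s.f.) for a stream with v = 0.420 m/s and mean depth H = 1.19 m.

k_a = 5.026 × 0.420^0.969 / 1.19^1.673 = 5.026 × 0.4314 / 1.338 = 1.621 d⁻¹.

k_a ≈ 1.62 d⁻¹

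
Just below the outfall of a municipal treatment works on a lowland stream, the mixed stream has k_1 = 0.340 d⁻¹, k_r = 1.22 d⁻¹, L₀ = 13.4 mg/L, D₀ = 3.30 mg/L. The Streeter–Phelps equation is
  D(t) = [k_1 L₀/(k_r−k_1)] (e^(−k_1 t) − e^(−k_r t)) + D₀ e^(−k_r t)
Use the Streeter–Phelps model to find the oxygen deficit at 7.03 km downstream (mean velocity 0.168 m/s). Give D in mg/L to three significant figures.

Travel time t = x/v = 7.03 km / (0.168 m/s) = 7030 m / 0.168 m/s = 41850 s = 0.4843 d.
k_1 L₀/(k_r−k_1) = 0.340×13.4/(1.22−0.340) = 4.556/0.8800 = 5.177 mg/L.
e^(−k_1 t) = e^(−0.340×0.4843) = 0.8482; e^(−k_r t) = e^(−1.22×0.4843) = 0.5538.
D = 5.177 × (0.8482 − 0.5538) + 3.30 × 0.5538 = 1.524 + 1.828 = 3.352 mg/L.

D ≈ 3.35 mg/L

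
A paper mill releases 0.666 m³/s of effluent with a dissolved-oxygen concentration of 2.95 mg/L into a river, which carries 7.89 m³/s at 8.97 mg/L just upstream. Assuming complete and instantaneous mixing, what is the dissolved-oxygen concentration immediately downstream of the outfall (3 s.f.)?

Flow-weighted mixing: C = (Q_r C_r + Q_w C_w)/(Q_r + Q_w)
= (7.89×8.97 + 0.666×2.95)/(7.89 + 0.666) = 72.74/8.556 = 8.501 mg/L.

8.50 mg/L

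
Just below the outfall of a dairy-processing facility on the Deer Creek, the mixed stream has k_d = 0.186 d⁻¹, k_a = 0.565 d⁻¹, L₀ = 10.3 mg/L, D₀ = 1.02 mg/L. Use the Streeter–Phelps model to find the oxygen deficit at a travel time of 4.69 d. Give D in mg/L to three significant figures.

k_d L₀/(k_a−k_d) = 0.186×10.3/(0.565−0.186) = 1.916/0.3790 = 5.055 mg/L.
e^(−k_d t) = e^(−0.186×4.690) = 0.4180; e^(−k_a t) = e^(−0.565×4.690) = 0.07066.
D = 5.055 × (0.4180 − 0.07066) + 1.02 × 0.07066 = 1.756 + 0.07208 = 1.828 mg/L.

D ≈ 1.83 mg/L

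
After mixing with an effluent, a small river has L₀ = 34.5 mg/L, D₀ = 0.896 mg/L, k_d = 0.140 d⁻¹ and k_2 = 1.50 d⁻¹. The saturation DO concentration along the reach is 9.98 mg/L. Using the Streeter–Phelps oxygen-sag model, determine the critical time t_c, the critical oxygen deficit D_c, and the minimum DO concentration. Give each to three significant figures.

t_c = [1/(k_2−k_d)] ln[(k_2/k_d)(1 − D₀(k_2−k_d)/(k_d L₀))]
= [1/(1.50−0.140)] ln[(1.50/0.140)(1 − 0.896×1.360/(0.140×34.5))]
= (1/1.360) ln[10.71 × 0.7477] = 0.7353 × ln(8.011) = 0.7353 × 2.081 = 1.530 d.
L(t_c) = L₀ e^(−k_d t_c) = 34.5 × 0.8072 = 27.85 mg/L, and at the critical point k_2 D_c = k_d L, so D_c = (0.140/1.50) × 27.85 = 2.599 mg/L.
Minimum DO = C_s − D_c = 9.98 − 2.599 = 7.381 mg/L.

t_c ≈ 1.53 d; D_c ≈ 2.60 mg/L; min DO ≈ 7.38 mg/L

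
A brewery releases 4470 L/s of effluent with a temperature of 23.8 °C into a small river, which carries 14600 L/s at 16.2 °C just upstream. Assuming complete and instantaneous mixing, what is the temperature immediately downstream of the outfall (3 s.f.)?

18.0 °C

Flow-weighted mixing: C = (Q_r C_r + Q_w C_w)/(Q_r + Q_w)
= (14600×16.2 + 4470×23.8)/(14600 + 4470) = 342900/19070 = 17.98 °C.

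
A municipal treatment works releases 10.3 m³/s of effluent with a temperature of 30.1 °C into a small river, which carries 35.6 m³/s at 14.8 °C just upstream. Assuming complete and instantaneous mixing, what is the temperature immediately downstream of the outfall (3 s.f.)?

Flow-weighted mixing: C = (Q_r C_r + Q_w C_w)/(Q_r + Q_w)
= (35.6×14.8 + 10.3×30.1)/(35.6 + 10.3) = 836.9/45.90 = 18.23 °C.

18.2 °C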